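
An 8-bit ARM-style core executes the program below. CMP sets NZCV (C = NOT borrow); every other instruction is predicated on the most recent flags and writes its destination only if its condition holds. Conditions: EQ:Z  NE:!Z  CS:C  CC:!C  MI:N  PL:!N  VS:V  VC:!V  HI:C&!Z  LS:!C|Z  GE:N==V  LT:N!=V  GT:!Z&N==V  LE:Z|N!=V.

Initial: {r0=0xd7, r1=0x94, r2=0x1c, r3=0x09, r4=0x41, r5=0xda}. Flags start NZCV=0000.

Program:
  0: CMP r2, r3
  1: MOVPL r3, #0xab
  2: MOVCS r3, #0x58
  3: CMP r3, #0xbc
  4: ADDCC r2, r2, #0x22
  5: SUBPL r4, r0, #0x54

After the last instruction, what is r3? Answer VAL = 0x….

[0] flags=0010 → (cmp)
[1] flags=0010 PL?T → r3=0xab
[2] flags=0010 CS?T → r3=0x58
[3] flags=1001 → (cmp)
[4] flags=1001 CC?T → r2=0x3e
[5] flags=1001 PL?F → skip

VAL = 0x58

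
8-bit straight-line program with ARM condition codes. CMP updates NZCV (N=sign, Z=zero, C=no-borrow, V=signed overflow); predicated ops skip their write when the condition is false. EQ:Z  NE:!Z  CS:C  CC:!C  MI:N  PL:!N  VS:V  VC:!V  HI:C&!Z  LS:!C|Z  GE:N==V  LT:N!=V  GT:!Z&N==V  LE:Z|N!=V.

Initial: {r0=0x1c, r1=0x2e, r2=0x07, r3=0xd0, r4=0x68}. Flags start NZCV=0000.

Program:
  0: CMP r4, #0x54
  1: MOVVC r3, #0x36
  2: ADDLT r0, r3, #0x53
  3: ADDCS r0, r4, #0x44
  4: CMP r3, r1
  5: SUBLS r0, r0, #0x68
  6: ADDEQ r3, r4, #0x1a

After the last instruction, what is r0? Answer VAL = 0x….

0: ✓ CMP  NZCV=0010
1: ✓ MOVVC  r3←0x36
2: · ADDLT
3: ✓ ADDCS  r0←0xac
4: ✓ CMP  NZCV=0010
5: · SUBLS
6: · ADDEQ

VAL = 0xac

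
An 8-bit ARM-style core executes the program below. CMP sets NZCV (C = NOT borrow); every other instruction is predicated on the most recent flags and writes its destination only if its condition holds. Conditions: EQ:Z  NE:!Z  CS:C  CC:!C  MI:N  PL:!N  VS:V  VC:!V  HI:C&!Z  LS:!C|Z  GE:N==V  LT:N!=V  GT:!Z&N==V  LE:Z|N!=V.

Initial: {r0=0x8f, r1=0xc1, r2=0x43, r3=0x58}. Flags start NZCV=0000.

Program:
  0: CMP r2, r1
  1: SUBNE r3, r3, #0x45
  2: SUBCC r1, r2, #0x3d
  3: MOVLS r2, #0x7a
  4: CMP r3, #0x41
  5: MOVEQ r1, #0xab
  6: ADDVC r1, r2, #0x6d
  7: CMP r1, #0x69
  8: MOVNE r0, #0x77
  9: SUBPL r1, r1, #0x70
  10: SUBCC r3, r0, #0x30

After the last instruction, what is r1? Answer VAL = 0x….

[0] flags=1001 → (cmp)
[1] flags=1001 NE?T → r3=0x13
[2] flags=1001 CC?T → r1=0x06
[3] flags=1001 LS?T → r2=0x7a
[4] flags=1000 → (cmp)
[5] flags=1000 EQ?F → skip
[6] flags=1000 VC?T → r1=0xe7
[7] flags=0011 → (cmp)
[8] flags=0011 NE?T → r0=0x77
[9] flags=0011 PL?T → r1=0x77
[10] flags=0011 CC?F → skip

VAL = 0x77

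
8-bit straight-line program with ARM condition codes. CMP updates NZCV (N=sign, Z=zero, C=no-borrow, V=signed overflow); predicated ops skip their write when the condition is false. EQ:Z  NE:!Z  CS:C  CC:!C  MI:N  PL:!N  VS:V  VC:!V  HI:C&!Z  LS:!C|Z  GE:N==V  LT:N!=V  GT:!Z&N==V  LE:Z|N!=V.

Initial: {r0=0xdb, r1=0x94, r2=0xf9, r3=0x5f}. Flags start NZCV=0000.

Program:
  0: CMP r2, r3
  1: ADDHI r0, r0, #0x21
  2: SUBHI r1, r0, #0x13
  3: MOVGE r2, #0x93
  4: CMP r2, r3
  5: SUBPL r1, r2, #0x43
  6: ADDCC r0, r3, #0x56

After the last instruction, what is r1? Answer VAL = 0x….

VAL = 0xe9

[0] flags=1010 → (cmp)
[1] flags=1010 HI?T → r0=0xfc
[2] flags=1010 HI?T → r1=0xe9
[3] flags=1010 GE?F → skip
[4] flags=1010 → (cmp)
[5] flags=1010 PL?F → skip
[6] flags=1010 CC?F → skip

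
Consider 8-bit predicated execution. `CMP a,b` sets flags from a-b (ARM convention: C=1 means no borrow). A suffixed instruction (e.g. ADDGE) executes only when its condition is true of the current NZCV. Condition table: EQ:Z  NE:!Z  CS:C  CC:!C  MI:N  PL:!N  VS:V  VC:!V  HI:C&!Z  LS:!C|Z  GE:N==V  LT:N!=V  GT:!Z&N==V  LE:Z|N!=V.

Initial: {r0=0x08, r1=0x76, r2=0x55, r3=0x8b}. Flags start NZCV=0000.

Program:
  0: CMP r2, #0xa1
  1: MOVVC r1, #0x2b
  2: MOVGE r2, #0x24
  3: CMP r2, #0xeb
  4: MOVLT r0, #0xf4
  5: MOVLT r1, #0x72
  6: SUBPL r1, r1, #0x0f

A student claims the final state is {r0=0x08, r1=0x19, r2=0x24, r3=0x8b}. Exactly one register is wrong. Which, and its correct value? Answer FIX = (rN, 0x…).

[0] flags=1001 → (cmp)
[1] flags=1001 VC?F → skip
[2] flags=1001 GE?T → r2=0x24
[3] flags=0000 → (cmp)
[4] flags=0000 LT?F → skip
[5] flags=0000 LT?F → skip
[6] flags=0000 PL?T → r1=0x67

FIX = (r1, 0x67)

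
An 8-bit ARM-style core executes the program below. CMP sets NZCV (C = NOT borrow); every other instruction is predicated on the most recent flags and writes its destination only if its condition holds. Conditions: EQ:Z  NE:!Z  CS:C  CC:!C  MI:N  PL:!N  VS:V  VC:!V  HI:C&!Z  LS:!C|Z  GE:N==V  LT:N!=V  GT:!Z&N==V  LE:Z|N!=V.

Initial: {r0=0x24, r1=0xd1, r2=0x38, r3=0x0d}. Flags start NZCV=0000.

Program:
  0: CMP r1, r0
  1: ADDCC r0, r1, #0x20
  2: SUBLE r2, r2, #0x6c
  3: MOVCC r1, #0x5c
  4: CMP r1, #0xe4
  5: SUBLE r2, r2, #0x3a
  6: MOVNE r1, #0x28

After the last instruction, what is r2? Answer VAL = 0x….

0: ✓ CMP  NZCV=1010
1: · ADDCC
2: ✓ SUBLE  r2←0xcc
3: · MOVCC
4: ✓ CMP  NZCV=1000
5: ✓ SUBLE  r2←0x92
6: ✓ MOVNE  r1←0x28

VAL = 0x92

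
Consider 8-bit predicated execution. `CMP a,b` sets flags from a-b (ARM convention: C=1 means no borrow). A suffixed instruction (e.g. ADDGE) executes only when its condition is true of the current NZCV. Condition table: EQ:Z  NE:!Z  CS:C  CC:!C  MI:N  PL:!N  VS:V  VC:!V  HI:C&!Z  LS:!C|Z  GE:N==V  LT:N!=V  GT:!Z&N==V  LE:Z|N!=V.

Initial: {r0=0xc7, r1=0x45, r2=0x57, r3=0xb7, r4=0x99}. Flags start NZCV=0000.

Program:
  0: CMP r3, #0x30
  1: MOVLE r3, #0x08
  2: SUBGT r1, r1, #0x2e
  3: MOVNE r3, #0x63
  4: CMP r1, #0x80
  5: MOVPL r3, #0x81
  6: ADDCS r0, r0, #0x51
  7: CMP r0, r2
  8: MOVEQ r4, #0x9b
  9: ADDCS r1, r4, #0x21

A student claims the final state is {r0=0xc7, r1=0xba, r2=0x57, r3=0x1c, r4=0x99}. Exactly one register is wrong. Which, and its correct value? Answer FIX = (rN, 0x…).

FIX = (r3, 0x63)

[0] flags=1010 → (cmp)
[1] flags=1010 LE?T → r3=0x08
[2] flags=1010 GT?F → skip
[3] flags=1010 NE?T → r3=0x63
[4] flags=1001 → (cmp)
[5] flags=1001 PL?F → skip
[6] flags=1001 CS?F → skip
[7] flags=0011 → (cmp)
[8] flags=0011 EQ?F → skip
[9] flags=0011 CS?T → r1=0xba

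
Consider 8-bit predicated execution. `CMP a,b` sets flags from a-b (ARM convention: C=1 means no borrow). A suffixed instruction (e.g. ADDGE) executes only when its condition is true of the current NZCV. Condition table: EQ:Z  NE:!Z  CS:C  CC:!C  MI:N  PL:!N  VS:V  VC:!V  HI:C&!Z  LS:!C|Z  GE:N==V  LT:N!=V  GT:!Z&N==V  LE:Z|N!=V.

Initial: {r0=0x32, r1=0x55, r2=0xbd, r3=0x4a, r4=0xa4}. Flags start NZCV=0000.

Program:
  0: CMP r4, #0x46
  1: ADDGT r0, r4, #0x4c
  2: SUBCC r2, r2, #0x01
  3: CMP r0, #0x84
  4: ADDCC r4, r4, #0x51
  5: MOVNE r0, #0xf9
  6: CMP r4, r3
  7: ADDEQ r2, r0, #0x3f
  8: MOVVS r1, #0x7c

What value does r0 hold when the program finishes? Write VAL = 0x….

VAL = 0xf9

[0] flags=0011 → (cmp)
[1] flags=0011 GT?F → skip
[2] flags=0011 CC?F → skip
[3] flags=1001 → (cmp)
[4] flags=1001 CC?T → r4=0xf5
[5] flags=1001 NE?T → r0=0xf9
[6] flags=1010 → (cmp)
[7] flags=1010 EQ?F → skip
[8] flags=1010 VS?F → skip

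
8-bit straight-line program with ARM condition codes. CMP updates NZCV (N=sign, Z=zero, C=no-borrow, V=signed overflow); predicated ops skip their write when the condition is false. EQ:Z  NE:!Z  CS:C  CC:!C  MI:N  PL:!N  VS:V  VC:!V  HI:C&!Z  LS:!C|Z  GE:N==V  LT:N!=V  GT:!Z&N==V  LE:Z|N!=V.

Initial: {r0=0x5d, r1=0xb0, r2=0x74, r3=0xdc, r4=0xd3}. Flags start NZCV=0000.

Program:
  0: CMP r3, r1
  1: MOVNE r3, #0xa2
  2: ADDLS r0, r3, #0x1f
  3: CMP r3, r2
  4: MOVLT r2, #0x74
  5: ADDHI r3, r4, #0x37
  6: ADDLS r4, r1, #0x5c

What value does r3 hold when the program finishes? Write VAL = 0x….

0: ✓ CMP  NZCV=0010
1: ✓ MOVNE  r3←0xa2
2: · ADDLS
3: ✓ CMP  NZCV=0011
4: ✓ MOVLT  r2←0x74
5: ✓ ADDHI  r3←0x0a
6: · ADDLS

VAL = 0x0a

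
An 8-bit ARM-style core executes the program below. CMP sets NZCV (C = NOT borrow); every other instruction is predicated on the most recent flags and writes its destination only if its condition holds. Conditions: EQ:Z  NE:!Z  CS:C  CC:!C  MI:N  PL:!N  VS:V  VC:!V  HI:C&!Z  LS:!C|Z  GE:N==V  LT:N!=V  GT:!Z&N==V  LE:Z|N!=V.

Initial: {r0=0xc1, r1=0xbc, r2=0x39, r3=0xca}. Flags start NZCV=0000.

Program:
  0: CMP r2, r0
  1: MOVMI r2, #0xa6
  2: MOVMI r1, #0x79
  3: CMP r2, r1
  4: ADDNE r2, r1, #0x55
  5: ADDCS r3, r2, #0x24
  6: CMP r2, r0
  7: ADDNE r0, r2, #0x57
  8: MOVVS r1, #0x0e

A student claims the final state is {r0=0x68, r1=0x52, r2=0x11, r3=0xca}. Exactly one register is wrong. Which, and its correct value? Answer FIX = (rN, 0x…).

[0] flags=0000 → (cmp)
[1] flags=0000 MI?F → skip
[2] flags=0000 MI?F → skip
[3] flags=0000 → (cmp)
[4] flags=0000 NE?T → r2=0x11
[5] flags=0000 CS?F → skip
[6] flags=0000 → (cmp)
[7] flags=0000 NE?T → r0=0x68
[8] flags=0000 VS?F → skip

FIX = (r1, 0xbc)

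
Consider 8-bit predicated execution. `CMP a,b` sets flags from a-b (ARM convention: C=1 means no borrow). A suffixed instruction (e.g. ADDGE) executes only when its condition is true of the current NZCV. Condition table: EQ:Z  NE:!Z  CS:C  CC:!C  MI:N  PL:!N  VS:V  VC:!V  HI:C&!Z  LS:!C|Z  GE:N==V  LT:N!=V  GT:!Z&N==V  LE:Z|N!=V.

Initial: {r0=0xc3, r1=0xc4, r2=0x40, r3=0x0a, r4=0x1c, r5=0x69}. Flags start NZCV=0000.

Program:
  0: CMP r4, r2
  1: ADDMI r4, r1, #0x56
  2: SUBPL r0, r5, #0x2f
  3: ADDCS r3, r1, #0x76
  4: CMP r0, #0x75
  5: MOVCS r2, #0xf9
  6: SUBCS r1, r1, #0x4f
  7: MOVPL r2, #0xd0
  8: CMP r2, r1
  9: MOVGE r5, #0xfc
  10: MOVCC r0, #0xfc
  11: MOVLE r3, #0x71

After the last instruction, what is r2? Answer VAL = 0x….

VAL = 0xd0

0: ✓ CMP  NZCV=1000
1: ✓ ADDMI  r4←0x1a
2: · SUBPL
3: · ADDCS
4: ✓ CMP  NZCV=0011
5: ✓ MOVCS  r2←0xf9
6: ✓ SUBCS  r1←0x75
7: ✓ MOVPL  r2←0xd0
8: ✓ CMP  NZCV=0011
9: · MOVGE
10: · MOVCC
11: ✓ MOVLE  r3←0x71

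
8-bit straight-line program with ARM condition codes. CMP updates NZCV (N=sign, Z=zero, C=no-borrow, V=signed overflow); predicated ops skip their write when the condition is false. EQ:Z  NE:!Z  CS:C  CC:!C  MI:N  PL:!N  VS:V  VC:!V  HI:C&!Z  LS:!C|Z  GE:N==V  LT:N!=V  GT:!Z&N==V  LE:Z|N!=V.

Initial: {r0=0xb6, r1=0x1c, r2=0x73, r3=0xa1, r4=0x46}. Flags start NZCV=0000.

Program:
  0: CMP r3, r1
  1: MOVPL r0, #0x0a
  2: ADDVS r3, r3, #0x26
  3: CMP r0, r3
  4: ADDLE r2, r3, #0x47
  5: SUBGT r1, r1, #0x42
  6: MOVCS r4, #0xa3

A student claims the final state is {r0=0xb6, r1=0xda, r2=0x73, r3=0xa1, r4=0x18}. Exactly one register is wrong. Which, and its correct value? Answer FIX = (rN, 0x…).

FIX = (r4, 0xa3)

0: ✓ CMP  NZCV=1010
1: · MOVPL
2: · ADDVS
3: ✓ CMP  NZCV=0010
4: · ADDLE
5: ✓ SUBGT  r1←0xda
6: ✓ MOVCS  r4←0xa3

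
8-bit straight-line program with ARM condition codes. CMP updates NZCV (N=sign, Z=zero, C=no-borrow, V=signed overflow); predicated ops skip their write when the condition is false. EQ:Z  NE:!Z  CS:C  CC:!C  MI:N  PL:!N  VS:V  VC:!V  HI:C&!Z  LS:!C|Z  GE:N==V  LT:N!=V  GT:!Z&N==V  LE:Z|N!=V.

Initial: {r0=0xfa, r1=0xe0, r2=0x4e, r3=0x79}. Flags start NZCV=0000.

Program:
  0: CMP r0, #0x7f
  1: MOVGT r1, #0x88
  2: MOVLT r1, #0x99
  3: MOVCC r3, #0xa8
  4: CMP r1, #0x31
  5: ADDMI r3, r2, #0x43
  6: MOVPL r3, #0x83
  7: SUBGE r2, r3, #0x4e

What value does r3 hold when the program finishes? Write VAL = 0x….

0: ✓ CMP  NZCV=0011
1: · MOVGT
2: ✓ MOVLT  r1←0x99
3: · MOVCC
4: ✓ CMP  NZCV=0011
5: · ADDMI
6: ✓ MOVPL  r3←0x83
7: · SUBGE

VAL = 0x83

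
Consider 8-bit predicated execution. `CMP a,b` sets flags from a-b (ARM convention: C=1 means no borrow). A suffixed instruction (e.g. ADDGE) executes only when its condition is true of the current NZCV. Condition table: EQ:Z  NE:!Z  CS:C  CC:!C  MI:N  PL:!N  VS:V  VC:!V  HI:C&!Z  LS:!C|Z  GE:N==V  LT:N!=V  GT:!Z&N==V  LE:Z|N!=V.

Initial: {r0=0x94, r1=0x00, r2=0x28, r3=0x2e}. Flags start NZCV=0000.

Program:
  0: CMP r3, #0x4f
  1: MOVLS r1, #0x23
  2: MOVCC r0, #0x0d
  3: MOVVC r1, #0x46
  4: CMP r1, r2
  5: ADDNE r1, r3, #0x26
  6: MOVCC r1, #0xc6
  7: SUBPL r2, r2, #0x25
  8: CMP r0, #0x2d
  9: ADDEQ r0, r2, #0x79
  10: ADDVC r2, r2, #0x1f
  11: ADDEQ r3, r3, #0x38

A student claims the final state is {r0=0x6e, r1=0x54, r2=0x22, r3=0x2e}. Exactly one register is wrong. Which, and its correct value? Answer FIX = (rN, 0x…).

FIX = (r0, 0x0d)

0: ✓ CMP  NZCV=1000
1: ✓ MOVLS  r1←0x23
2: ✓ MOVCC  r0←0x0d
3: ✓ MOVVC  r1←0x46
4: ✓ CMP  NZCV=0010
5: ✓ ADDNE  r1←0x54
6: · MOVCC
7: ✓ SUBPL  r2←0x03
8: ✓ CMP  NZCV=1000
9: · ADDEQ
10: ✓ ADDVC  r2←0x22
11: · ADDEQ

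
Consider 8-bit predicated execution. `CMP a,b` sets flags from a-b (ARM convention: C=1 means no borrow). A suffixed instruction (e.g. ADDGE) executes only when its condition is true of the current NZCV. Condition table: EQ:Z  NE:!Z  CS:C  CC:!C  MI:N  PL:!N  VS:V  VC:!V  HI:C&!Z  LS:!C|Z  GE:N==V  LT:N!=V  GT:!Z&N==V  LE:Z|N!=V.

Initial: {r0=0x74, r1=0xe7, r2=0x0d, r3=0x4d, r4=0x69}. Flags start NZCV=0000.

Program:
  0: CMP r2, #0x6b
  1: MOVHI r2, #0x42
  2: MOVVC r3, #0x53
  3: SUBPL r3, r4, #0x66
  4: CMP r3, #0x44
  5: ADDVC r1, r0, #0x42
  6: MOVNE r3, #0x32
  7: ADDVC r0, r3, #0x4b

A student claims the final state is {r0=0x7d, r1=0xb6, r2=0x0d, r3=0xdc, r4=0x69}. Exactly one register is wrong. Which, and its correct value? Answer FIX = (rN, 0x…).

0: ✓ CMP  NZCV=1000
1: · MOVHI
2: ✓ MOVVC  r3←0x53
3: · SUBPL
4: ✓ CMP  NZCV=0010
5: ✓ ADDVC  r1←0xb6
6: ✓ MOVNE  r3←0x32
7: ✓ ADDVC  r0←0x7d

FIX = (r3, 0x32)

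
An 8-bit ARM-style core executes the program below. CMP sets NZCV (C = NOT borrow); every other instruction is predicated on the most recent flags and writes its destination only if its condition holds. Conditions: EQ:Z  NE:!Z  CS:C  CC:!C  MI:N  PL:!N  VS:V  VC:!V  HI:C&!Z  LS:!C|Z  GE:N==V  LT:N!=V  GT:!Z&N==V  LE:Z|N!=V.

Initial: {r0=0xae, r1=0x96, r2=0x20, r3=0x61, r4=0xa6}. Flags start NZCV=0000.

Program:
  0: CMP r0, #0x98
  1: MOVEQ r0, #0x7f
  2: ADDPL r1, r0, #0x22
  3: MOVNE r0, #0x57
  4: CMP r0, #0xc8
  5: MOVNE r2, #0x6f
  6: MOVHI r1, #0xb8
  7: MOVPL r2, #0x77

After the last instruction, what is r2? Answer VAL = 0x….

VAL = 0x6f

[0] flags=0010 → (cmp)
[1] flags=0010 EQ?F → skip
[2] flags=0010 PL?T → r1=0xd0
[3] flags=0010 NE?T → r0=0x57
[4] flags=1001 → (cmp)
[5] flags=1001 NE?T → r2=0x6f
[6] flags=1001 HI?F → skip
[7] flags=1001 PL?F → skip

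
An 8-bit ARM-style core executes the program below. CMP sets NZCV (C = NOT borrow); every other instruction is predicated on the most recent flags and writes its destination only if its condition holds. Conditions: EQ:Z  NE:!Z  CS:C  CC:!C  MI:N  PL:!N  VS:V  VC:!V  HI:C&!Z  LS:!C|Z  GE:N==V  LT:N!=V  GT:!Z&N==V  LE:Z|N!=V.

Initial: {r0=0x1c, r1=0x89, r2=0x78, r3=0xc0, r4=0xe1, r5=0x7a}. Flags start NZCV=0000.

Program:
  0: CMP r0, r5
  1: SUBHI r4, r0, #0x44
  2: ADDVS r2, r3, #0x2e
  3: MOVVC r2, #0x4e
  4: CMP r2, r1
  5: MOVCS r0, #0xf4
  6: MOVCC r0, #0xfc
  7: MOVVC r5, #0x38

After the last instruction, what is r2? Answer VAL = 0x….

0: ✓ CMP  NZCV=1000
1: · SUBHI
2: · ADDVS
3: ✓ MOVVC  r2←0x4e
4: ✓ CMP  NZCV=1001
5: · MOVCS
6: ✓ MOVCC  r0←0xfc
7: · MOVVC

VAL = 0x4e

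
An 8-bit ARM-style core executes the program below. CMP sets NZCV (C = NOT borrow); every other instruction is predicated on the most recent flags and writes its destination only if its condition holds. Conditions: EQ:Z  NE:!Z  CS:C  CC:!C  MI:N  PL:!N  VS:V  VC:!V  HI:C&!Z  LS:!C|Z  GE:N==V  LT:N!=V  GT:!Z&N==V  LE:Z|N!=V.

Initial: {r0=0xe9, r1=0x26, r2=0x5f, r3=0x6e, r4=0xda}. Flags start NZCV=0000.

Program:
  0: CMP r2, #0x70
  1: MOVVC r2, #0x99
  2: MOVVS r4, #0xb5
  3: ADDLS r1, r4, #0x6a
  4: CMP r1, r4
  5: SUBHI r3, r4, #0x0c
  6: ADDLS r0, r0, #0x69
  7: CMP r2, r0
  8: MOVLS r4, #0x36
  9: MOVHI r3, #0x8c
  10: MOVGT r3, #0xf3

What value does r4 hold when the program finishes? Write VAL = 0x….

0: ✓ CMP  NZCV=1000
1: ✓ MOVVC  r2←0x99
2: · MOVVS
3: ✓ ADDLS  r1←0x44
4: ✓ CMP  NZCV=0000
5: · SUBHI
6: ✓ ADDLS  r0←0x52
7: ✓ CMP  NZCV=0011
8: · MOVLS
9: ✓ MOVHI  r3←0x8c
10: · MOVGT

VAL = 0xda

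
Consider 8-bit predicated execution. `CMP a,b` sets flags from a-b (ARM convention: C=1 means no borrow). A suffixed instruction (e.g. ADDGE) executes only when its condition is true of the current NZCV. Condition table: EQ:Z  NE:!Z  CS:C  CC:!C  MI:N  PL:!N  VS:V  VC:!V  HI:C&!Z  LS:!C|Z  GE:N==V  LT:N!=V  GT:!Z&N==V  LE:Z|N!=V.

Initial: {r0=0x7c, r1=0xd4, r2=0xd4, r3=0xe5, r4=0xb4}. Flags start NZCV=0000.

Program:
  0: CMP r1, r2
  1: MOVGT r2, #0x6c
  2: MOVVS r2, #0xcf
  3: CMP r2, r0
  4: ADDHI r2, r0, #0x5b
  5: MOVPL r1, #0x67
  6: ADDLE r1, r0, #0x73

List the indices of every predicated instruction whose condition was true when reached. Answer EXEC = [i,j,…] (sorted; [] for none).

EXEC = [4,5,6]

[0] flags=0110 → (cmp)
[1] flags=0110 GT?F → skip
[2] flags=0110 VS?F → skip
[3] flags=0011 → (cmp)
[4] flags=0011 HI?T → r2=0xd7
[5] flags=0011 PL?T → r1=0x67
[6] flags=0011 LE?T → r1=0xef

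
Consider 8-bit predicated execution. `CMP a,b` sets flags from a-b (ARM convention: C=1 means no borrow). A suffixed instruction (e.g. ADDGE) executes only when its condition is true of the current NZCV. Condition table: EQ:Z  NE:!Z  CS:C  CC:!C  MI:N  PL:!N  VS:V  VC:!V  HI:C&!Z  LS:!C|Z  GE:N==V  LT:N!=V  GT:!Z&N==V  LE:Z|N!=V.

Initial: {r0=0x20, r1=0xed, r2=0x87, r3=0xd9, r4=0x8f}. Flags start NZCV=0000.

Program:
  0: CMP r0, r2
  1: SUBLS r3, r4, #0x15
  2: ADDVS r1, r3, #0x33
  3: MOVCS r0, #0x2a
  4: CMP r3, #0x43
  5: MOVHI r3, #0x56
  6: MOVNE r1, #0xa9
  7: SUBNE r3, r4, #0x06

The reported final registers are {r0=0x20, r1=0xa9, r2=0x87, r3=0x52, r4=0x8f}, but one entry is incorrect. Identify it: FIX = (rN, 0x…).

0: ✓ CMP  NZCV=1001
1: ✓ SUBLS  r3←0x7a
2: ✓ ADDVS  r1←0xad
3: · MOVCS
4: ✓ CMP  NZCV=0010
5: ✓ MOVHI  r3←0x56
6: ✓ MOVNE  r1←0xa9
7: ✓ SUBNE  r3←0x89

FIX = (r3, 0x89)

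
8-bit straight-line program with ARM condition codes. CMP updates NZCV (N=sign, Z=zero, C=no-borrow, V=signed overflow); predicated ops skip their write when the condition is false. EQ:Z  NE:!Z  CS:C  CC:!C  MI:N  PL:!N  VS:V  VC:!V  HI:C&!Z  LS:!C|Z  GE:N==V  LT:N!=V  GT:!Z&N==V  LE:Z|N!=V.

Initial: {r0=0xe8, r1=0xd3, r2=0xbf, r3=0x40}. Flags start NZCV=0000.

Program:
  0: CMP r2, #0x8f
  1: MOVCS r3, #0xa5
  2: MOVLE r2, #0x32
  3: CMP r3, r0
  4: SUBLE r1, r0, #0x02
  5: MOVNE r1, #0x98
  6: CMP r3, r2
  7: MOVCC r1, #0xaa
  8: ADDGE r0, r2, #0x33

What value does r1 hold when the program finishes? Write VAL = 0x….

0: ✓ CMP  NZCV=0010
1: ✓ MOVCS  r3←0xa5
2: · MOVLE
3: ✓ CMP  NZCV=1000
4: ✓ SUBLE  r1←0xe6
5: ✓ MOVNE  r1←0x98
6: ✓ CMP  NZCV=1000
7: ✓ MOVCC  r1←0xaa
8: · ADDGE

VAL = 0xaa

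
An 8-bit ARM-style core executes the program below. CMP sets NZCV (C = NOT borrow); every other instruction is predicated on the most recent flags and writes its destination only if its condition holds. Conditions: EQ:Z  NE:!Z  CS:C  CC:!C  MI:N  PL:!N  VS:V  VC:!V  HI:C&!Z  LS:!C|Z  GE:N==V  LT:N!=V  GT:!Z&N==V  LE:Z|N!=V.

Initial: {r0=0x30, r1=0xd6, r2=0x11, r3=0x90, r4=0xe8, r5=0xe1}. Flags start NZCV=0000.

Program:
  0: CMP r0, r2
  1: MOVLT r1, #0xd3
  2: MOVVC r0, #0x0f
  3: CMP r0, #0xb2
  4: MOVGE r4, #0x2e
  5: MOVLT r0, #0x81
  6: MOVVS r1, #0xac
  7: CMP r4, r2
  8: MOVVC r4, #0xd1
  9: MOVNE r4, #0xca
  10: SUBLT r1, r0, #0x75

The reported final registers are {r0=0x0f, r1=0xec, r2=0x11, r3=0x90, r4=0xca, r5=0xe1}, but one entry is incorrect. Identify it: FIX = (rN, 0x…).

[0] flags=0010 → (cmp)
[1] flags=0010 LT?F → skip
[2] flags=0010 VC?T → r0=0x0f
[3] flags=0000 → (cmp)
[4] flags=0000 GE?T → r4=0x2e
[5] flags=0000 LT?F → skip
[6] flags=0000 VS?F → skip
[7] flags=0010 → (cmp)
[8] flags=0010 VC?T → r4=0xd1
[9] flags=0010 NE?T → r4=0xca
[10] flags=0010 LT?F → skip

FIX = (r1, 0xd6)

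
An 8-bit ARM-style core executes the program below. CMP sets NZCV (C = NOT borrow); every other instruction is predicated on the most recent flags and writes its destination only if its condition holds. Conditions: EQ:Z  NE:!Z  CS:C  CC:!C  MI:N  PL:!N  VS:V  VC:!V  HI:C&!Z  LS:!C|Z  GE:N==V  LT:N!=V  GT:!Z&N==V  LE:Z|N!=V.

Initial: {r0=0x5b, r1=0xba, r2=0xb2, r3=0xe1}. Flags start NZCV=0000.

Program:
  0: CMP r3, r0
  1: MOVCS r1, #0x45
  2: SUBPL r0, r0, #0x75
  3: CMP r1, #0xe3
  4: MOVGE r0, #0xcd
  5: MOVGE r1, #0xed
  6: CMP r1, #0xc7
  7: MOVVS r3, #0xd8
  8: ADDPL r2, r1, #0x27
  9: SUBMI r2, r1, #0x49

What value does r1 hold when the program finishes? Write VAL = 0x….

0: ✓ CMP  NZCV=1010
1: ✓ MOVCS  r1←0x45
2: · SUBPL
3: ✓ CMP  NZCV=0000
4: ✓ MOVGE  r0←0xcd
5: ✓ MOVGE  r1←0xed
6: ✓ CMP  NZCV=0010
7: · MOVVS
8: ✓ ADDPL  r2←0x14
9: · SUBMI

VAL = 0xed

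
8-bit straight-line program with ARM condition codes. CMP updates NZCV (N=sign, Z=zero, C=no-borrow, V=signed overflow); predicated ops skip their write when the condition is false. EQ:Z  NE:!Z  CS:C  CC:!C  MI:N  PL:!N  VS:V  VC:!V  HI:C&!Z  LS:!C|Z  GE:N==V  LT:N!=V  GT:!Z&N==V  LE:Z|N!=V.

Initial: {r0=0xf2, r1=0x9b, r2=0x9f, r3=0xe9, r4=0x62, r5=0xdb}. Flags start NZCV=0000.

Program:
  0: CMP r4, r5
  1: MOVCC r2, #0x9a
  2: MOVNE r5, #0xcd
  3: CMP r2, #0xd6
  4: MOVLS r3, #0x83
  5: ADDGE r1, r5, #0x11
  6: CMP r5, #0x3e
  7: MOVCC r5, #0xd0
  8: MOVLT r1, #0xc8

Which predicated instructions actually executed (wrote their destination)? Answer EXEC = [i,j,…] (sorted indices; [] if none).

0: ✓ CMP  NZCV=1001
1: ✓ MOVCC  r2←0x9a
2: ✓ MOVNE  r5←0xcd
3: ✓ CMP  NZCV=1000
4: ✓ MOVLS  r3←0x83
5: · ADDGE
6: ✓ CMP  NZCV=1010
7: · MOVCC
8: ✓ MOVLT  r1←0xc8

EXEC = [1,2,4,8]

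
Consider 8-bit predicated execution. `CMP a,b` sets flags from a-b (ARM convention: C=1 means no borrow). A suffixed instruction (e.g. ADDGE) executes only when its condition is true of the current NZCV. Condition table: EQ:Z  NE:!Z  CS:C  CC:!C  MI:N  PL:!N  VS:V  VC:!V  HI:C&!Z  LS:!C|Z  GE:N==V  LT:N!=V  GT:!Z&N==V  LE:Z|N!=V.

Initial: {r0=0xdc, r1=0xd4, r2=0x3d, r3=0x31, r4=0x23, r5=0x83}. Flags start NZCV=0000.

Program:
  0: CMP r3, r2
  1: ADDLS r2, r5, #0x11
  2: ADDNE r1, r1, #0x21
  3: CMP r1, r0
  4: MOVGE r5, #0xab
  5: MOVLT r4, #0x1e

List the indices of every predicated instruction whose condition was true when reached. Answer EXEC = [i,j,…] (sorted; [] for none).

EXEC = [1,2,4]

[0] flags=1000 → (cmp)
[1] flags=1000 LS?T → r2=0x94
[2] flags=1000 NE?T → r1=0xf5
[3] flags=0010 → (cmp)
[4] flags=0010 GE?T → r5=0xab
[5] flags=0010 LT?F → skip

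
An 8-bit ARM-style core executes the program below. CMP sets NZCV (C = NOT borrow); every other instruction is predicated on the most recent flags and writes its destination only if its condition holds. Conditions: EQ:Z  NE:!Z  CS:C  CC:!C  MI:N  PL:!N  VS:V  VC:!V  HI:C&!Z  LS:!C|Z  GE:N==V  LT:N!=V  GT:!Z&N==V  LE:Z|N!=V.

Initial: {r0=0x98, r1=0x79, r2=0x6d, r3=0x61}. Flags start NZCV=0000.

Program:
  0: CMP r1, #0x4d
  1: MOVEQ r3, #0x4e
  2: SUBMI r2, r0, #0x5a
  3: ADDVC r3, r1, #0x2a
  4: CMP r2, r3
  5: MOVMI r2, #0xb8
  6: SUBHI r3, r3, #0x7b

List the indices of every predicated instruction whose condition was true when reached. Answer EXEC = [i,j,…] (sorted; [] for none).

[0] flags=0010 → (cmp)
[1] flags=0010 EQ?F → skip
[2] flags=0010 MI?F → skip
[3] flags=0010 VC?T → r3=0xa3
[4] flags=1001 → (cmp)
[5] flags=1001 MI?T → r2=0xb8
[6] flags=1001 HI?F → skip

EXEC = [3,5]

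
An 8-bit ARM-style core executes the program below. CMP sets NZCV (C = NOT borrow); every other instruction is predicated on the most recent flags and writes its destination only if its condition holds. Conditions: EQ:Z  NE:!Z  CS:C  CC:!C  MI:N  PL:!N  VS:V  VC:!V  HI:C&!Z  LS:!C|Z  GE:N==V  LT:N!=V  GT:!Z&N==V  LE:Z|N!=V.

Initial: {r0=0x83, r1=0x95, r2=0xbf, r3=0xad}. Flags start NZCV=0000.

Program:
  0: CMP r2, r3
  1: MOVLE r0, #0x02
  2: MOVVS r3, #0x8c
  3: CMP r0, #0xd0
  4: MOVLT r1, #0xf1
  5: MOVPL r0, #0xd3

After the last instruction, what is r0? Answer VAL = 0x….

VAL = 0x83

[0] flags=0010 → (cmp)
[1] flags=0010 LE?F → skip
[2] flags=0010 VS?F → skip
[3] flags=1000 → (cmp)
[4] flags=1000 LT?T → r1=0xf1
[5] flags=1000 PL?F → skip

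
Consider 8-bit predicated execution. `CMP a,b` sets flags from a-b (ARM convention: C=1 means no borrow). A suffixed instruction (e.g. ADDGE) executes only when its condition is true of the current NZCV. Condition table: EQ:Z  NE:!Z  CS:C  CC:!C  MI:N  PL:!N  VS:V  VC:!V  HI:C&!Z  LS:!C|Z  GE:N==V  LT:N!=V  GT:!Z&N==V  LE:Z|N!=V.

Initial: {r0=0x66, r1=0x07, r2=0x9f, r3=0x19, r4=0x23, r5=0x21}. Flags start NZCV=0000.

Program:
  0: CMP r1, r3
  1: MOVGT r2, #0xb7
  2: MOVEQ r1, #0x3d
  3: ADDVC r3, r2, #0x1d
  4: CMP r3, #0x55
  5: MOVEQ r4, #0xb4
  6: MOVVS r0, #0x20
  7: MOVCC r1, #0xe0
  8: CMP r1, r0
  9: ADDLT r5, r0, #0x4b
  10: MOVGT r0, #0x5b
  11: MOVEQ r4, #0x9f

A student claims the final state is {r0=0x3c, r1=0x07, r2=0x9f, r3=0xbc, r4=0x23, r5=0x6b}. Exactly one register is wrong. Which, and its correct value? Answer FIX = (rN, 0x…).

FIX = (r0, 0x20)

[0] flags=1000 → (cmp)
[1] flags=1000 GT?F → skip
[2] flags=1000 EQ?F → skip
[3] flags=1000 VC?T → r3=0xbc
[4] flags=0011 → (cmp)
[5] flags=0011 EQ?F → skip
[6] flags=0011 VS?T → r0=0x20
[7] flags=0011 CC?F → skip
[8] flags=1000 → (cmp)
[9] flags=1000 LT?T → r5=0x6b
[10] flags=1000 GT?F → skip
[11] flags=1000 EQ?F → skip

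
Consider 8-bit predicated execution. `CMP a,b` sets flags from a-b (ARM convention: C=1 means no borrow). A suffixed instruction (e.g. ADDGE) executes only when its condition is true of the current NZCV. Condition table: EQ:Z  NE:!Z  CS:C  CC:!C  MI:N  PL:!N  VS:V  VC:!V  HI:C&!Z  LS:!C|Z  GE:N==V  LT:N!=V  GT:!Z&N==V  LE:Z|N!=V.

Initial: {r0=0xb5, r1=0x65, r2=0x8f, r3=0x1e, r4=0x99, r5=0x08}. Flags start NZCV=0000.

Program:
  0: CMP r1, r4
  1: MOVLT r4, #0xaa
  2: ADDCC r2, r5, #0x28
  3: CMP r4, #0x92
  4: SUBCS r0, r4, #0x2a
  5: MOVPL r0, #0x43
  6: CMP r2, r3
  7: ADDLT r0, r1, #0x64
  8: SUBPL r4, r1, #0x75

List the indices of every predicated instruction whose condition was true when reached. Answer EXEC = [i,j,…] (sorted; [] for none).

EXEC = [2,4,5,8]

0: ✓ CMP  NZCV=1001
1: · MOVLT
2: ✓ ADDCC  r2←0x30
3: ✓ CMP  NZCV=0010
4: ✓ SUBCS  r0←0x6f
5: ✓ MOVPL  r0←0x43
6: ✓ CMP  NZCV=0010
7: · ADDLT
8: ✓ SUBPL  r4←0xf0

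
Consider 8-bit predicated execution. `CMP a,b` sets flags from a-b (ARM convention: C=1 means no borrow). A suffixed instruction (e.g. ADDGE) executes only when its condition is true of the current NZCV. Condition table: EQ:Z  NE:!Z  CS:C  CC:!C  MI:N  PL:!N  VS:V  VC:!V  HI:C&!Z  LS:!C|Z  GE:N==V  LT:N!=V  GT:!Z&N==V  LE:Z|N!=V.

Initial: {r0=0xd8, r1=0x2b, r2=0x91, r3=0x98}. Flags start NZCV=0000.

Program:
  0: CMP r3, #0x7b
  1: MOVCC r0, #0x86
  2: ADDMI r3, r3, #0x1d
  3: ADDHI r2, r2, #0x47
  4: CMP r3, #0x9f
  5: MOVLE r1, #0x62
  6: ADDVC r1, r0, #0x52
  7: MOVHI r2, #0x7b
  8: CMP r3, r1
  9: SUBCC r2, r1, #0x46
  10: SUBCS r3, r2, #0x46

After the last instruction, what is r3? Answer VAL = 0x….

[0] flags=0011 → (cmp)
[1] flags=0011 CC?F → skip
[2] flags=0011 MI?F → skip
[3] flags=0011 HI?T → r2=0xd8
[4] flags=1000 → (cmp)
[5] flags=1000 LE?T → r1=0x62
[6] flags=1000 VC?T → r1=0x2a
[7] flags=1000 HI?F → skip
[8] flags=0011 → (cmp)
[9] flags=0011 CC?F → skip
[10] flags=0011 CS?T → r3=0x92

VAL = 0x92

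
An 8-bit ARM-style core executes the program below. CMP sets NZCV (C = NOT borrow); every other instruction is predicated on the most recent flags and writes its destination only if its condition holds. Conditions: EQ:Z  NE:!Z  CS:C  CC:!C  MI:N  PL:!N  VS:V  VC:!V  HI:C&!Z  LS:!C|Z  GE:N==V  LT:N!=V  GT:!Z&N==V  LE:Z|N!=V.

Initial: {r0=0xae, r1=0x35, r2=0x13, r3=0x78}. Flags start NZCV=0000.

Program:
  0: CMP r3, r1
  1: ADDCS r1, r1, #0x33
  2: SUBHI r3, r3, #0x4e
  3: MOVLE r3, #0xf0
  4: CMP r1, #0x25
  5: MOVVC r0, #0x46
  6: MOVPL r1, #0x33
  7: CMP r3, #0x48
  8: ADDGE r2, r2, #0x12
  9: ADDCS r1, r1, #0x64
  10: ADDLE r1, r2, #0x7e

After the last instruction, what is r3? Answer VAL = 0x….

[0] flags=0010 → (cmp)
[1] flags=0010 CS?T → r1=0x68
[2] flags=0010 HI?T → r3=0x2a
[3] flags=0010 LE?F → skip
[4] flags=0010 → (cmp)
[5] flags=0010 VC?T → r0=0x46
[6] flags=0010 PL?T → r1=0x33
[7] flags=1000 → (cmp)
[8] flags=1000 GE?F → skip
[9] flags=1000 CS?F → skip
[10] flags=1000 LE?T → r1=0x91

VAL = 0x2a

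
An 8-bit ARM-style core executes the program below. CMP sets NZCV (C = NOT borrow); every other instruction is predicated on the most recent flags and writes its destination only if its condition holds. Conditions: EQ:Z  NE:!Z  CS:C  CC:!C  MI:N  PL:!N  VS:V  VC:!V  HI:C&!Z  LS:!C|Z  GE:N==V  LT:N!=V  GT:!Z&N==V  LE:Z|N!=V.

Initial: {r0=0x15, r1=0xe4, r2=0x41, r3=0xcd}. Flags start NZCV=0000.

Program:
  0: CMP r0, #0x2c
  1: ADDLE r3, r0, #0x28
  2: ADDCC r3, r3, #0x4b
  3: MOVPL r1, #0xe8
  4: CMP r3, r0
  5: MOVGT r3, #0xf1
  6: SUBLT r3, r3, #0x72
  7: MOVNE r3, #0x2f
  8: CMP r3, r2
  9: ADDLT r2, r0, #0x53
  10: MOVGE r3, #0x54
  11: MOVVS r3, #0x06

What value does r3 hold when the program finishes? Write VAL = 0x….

VAL = 0x2f

[0] flags=1000 → (cmp)
[1] flags=1000 LE?T → r3=0x3d
[2] flags=1000 CC?T → r3=0x88
[3] flags=1000 PL?F → skip
[4] flags=0011 → (cmp)
[5] flags=0011 GT?F → skip
[6] flags=0011 LT?T → r3=0x16
[7] flags=0011 NE?T → r3=0x2f
[8] flags=1000 → (cmp)
[9] flags=1000 LT?T → r2=0x68
[10] flags=1000 GE?F → skip
[11] flags=1000 VS?F → skip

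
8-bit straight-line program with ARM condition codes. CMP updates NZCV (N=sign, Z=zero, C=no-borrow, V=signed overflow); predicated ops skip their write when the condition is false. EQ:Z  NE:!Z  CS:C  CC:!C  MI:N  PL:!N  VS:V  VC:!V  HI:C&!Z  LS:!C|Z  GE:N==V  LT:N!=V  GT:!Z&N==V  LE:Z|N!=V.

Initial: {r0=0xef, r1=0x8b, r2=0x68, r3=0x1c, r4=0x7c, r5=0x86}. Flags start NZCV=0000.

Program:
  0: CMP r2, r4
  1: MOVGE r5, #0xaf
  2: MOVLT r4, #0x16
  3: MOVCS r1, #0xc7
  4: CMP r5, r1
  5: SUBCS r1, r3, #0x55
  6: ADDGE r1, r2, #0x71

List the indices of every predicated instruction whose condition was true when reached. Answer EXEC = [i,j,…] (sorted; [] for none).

[0] flags=1000 → (cmp)
[1] flags=1000 GE?F → skip
[2] flags=1000 LT?T → r4=0x16
[3] flags=1000 CS?F → skip
[4] flags=1000 → (cmp)
[5] flags=1000 CS?F → skip
[6] flags=1000 GE?F → skip

EXEC = [2]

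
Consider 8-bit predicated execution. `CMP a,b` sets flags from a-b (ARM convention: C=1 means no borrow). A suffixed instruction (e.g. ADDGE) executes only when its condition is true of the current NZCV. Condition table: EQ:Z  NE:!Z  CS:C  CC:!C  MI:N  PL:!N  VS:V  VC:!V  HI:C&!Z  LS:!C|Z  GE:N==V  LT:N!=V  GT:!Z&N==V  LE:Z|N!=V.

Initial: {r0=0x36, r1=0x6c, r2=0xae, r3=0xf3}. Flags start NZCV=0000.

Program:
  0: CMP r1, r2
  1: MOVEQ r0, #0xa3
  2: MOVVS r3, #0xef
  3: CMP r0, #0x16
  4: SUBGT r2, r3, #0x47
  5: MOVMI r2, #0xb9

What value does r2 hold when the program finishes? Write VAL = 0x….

VAL = 0xa8

0: ✓ CMP  NZCV=1001
1: · MOVEQ
2: ✓ MOVVS  r3←0xef
3: ✓ CMP  NZCV=0010
4: ✓ SUBGT  r2←0xa8
5: · MOVMI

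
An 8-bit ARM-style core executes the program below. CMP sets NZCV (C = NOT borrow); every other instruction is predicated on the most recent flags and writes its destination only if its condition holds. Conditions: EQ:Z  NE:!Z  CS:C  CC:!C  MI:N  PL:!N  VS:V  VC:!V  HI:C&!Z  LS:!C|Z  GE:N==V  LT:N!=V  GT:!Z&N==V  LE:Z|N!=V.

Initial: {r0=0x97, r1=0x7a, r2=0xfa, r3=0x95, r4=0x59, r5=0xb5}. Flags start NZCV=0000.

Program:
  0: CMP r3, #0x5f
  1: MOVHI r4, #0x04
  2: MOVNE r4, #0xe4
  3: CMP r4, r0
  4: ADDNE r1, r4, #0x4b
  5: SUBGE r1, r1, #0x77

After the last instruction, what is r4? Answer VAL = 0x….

0: ✓ CMP  NZCV=0011
1: ✓ MOVHI  r4←0x04
2: ✓ MOVNE  r4←0xe4
3: ✓ CMP  NZCV=0010
4: ✓ ADDNE  r1←0x2f
5: ✓ SUBGE  r1←0xb8

VAL = 0xe4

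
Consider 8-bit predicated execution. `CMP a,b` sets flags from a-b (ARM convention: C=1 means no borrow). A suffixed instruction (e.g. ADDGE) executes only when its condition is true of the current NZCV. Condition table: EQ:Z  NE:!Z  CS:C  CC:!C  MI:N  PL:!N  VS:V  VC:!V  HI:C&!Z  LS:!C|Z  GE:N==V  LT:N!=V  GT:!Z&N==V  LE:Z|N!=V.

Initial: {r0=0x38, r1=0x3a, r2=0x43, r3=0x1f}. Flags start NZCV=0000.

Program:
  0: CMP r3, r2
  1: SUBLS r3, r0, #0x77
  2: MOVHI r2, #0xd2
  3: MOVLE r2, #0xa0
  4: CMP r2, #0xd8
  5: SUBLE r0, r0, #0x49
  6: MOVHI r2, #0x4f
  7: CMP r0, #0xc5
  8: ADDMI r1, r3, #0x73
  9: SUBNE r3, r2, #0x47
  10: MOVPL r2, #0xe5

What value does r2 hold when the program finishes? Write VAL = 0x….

VAL = 0xe5

[0] flags=1000 → (cmp)
[1] flags=1000 LS?T → r3=0xc1
[2] flags=1000 HI?F → skip
[3] flags=1000 LE?T → r2=0xa0
[4] flags=1000 → (cmp)
[5] flags=1000 LE?T → r0=0xef
[6] flags=1000 HI?F → skip
[7] flags=0010 → (cmp)
[8] flags=0010 MI?F → skip
[9] flags=0010 NE?T → r3=0x59
[10] flags=0010 PL?T → r2=0xe5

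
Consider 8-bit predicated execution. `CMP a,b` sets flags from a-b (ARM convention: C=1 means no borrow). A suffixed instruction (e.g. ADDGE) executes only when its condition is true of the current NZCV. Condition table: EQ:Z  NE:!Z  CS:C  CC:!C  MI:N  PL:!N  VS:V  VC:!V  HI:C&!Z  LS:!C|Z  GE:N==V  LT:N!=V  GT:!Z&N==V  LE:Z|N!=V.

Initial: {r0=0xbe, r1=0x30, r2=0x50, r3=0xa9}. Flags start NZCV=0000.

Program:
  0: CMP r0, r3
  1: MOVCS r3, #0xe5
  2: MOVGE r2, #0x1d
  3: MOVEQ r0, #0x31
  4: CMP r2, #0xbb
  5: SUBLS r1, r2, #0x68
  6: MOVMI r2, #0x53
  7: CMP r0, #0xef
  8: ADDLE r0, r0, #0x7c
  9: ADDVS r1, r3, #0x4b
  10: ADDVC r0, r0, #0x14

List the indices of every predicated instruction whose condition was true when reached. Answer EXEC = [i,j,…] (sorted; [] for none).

EXEC = [1,2,5,8,10]

0: ✓ CMP  NZCV=0010
1: ✓ MOVCS  r3←0xe5
2: ✓ MOVGE  r2←0x1d
3: · MOVEQ
4: ✓ CMP  NZCV=0000
5: ✓ SUBLS  r1←0xb5
6: · MOVMI
7: ✓ CMP  NZCV=1000
8: ✓ ADDLE  r0←0x3a
9: · ADDVS
10: ✓ ADDVC  r0←0x4e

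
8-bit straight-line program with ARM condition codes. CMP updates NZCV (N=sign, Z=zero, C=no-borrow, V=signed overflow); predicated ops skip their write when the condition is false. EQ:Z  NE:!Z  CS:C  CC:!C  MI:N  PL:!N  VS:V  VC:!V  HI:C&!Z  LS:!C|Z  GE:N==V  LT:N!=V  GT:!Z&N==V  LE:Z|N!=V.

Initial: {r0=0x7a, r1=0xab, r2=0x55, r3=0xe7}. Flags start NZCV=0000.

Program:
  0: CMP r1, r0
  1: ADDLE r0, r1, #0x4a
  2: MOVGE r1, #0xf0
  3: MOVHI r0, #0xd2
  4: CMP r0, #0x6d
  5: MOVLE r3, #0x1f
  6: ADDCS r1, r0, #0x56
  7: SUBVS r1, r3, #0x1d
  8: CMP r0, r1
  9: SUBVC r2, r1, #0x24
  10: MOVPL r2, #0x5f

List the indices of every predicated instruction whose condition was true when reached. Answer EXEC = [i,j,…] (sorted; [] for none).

0: ✓ CMP  NZCV=0011
1: ✓ ADDLE  r0←0xf5
2: · MOVGE
3: ✓ MOVHI  r0←0xd2
4: ✓ CMP  NZCV=0011
5: ✓ MOVLE  r3←0x1f
6: ✓ ADDCS  r1←0x28
7: ✓ SUBVS  r1←0x02
8: ✓ CMP  NZCV=1010
9: ✓ SUBVC  r2←0xde
10: · MOVPL

EXEC = [1,3,5,6,7,9]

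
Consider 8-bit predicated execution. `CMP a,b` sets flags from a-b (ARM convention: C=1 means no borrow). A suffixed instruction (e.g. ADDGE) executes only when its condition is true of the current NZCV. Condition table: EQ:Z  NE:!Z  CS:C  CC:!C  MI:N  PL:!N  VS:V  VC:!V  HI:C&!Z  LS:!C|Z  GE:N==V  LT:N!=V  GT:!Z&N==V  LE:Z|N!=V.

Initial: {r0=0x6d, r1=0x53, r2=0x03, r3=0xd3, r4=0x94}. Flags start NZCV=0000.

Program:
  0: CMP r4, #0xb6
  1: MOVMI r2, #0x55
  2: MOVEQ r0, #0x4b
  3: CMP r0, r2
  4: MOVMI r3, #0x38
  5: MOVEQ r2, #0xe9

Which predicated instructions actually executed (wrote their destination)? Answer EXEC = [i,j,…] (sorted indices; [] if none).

EXEC = [1]

0: ✓ CMP  NZCV=1000
1: ✓ MOVMI  r2←0x55
2: · MOVEQ
3: ✓ CMP  NZCV=0010
4: · MOVMI
5: · MOVEQ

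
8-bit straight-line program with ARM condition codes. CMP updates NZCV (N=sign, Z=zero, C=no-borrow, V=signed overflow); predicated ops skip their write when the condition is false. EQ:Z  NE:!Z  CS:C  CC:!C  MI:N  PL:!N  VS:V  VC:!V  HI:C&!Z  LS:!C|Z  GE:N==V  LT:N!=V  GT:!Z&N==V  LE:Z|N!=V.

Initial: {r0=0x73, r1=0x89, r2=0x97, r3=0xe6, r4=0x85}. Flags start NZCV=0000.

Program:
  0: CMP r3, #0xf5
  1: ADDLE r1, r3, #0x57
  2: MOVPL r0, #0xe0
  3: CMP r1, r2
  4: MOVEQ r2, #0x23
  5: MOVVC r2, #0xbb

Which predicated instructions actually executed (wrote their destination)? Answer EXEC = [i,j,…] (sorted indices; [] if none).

[0] flags=1000 → (cmp)
[1] flags=1000 LE?T → r1=0x3d
[2] flags=1000 PL?F → skip
[3] flags=1001 → (cmp)
[4] flags=1001 EQ?F → skip
[5] flags=1001 VC?F → skip

EXEC = [1]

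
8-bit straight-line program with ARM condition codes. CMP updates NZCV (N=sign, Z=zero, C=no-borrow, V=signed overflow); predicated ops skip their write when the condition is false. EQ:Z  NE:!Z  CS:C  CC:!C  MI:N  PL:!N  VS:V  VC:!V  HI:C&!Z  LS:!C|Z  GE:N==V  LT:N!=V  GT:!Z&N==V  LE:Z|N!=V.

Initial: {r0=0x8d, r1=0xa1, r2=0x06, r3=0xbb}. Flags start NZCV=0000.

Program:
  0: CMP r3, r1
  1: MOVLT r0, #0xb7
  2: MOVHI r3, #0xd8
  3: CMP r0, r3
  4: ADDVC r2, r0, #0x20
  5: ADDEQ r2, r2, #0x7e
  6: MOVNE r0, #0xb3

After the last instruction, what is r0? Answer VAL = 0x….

VAL = 0xb3

[0] flags=0010 → (cmp)
[1] flags=0010 LT?F → skip
[2] flags=0010 HI?T → r3=0xd8
[3] flags=1000 → (cmp)
[4] flags=1000 VC?T → r2=0xad
[5] flags=1000 EQ?F → skip
[6] flags=1000 NE?T → r0=0xb3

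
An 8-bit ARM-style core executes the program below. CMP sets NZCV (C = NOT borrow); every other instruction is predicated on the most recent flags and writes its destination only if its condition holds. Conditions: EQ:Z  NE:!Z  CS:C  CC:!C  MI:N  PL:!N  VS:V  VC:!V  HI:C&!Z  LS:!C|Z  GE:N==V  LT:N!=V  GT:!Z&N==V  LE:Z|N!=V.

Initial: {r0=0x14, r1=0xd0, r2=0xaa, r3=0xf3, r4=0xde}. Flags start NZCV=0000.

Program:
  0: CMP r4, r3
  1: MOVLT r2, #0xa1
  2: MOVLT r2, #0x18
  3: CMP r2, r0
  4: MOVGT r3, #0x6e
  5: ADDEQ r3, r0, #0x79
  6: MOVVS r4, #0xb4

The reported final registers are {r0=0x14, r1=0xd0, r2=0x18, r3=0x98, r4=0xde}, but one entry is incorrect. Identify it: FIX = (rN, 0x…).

FIX = (r3, 0x6e)

[0] flags=1000 → (cmp)
[1] flags=1000 LT?T → r2=0xa1
[2] flags=1000 LT?T → r2=0x18
[3] flags=0010 → (cmp)
[4] flags=0010 GT?T → r3=0x6e
[5] flags=0010 EQ?F → skip
[6] flags=0010 VS?F → skip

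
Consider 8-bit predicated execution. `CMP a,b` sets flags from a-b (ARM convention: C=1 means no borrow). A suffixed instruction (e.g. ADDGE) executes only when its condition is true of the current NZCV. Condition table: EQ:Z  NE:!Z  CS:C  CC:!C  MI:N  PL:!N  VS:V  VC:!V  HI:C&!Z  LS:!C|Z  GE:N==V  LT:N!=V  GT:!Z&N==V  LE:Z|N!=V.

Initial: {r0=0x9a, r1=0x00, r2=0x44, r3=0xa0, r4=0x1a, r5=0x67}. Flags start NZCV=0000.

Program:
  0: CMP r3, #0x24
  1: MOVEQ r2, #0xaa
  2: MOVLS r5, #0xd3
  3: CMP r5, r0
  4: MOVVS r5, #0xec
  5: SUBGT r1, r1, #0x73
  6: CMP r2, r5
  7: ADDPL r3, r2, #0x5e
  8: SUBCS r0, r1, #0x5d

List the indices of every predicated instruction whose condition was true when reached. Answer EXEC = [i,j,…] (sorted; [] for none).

EXEC = [4,5,7]

[0] flags=0011 → (cmp)
[1] flags=0011 EQ?F → skip
[2] flags=0011 LS?F → skip
[3] flags=1001 → (cmp)
[4] flags=1001 VS?T → r5=0xec
[5] flags=1001 GT?T → r1=0x8d
[6] flags=0000 → (cmp)
[7] flags=0000 PL?T → r3=0xa2
[8] flags=0000 CS?F → skip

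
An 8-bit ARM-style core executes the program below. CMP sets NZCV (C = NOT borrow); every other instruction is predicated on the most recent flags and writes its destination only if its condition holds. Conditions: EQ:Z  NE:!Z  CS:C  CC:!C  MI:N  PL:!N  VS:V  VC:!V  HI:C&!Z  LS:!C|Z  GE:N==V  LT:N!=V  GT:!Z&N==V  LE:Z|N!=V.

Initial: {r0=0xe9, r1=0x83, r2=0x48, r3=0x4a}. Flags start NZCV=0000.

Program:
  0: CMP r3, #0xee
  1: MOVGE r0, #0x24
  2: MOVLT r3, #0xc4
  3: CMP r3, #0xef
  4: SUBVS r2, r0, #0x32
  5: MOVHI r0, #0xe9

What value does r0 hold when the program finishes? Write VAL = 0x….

[0] flags=0000 → (cmp)
[1] flags=0000 GE?T → r0=0x24
[2] flags=0000 LT?F → skip
[3] flags=0000 → (cmp)
[4] flags=0000 VS?F → skip
[5] flags=0000 HI?F → skip

VAL = 0x24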